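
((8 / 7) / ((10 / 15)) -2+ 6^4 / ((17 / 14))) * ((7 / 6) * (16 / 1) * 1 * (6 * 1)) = 2031584 / 17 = 119504.94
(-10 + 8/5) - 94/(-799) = -704/85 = -8.28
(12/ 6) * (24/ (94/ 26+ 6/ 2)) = 312/ 43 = 7.26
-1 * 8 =-8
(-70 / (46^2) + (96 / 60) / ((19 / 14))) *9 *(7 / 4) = 7255773 / 402040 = 18.05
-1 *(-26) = 26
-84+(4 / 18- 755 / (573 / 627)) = -1564169 / 1719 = -909.93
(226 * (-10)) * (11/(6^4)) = -6215/324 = -19.18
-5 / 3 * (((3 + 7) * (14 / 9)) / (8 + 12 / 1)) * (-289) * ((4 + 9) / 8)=131495 / 216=608.77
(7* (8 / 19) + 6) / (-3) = -170 / 57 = -2.98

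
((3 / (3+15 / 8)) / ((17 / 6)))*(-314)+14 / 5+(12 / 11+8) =-684426 / 12155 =-56.31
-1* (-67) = 67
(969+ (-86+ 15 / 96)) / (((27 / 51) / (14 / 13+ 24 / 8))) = 25463161 / 3744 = 6801.06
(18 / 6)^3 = 27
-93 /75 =-31 /25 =-1.24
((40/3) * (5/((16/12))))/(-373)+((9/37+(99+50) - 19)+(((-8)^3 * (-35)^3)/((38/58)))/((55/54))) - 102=94887012764815/2884409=32896518.06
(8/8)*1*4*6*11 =264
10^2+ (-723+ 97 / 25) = -15478 / 25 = -619.12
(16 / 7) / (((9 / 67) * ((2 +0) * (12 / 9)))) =134 / 21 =6.38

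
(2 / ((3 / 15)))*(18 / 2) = 90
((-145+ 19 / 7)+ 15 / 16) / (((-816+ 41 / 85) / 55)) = 74009925 / 7763728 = 9.53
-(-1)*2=2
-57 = -57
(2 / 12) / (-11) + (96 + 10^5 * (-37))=-244193665 / 66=-3699904.02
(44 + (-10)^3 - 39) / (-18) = 995 / 18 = 55.28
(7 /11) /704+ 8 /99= 5695 /69696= 0.08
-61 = -61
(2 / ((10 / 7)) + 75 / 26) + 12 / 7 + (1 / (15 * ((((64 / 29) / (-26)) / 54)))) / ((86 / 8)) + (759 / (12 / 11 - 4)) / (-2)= 165919561 / 1252160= 132.51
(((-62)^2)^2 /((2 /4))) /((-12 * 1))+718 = -2462004.67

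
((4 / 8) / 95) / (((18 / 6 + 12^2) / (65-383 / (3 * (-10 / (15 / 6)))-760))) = -0.02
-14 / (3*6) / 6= -7 / 54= -0.13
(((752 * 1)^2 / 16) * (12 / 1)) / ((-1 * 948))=-447.39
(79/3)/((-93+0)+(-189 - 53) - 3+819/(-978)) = -25754/331383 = -0.08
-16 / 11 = -1.45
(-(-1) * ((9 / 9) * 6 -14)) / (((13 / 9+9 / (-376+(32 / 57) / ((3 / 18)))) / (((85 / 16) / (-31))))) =902700 / 935177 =0.97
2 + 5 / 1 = 7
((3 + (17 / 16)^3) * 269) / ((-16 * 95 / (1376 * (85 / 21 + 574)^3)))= -355896048188856742573 / 1801820160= -197520294250.04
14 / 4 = 7 / 2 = 3.50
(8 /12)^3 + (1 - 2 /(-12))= 79 /54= 1.46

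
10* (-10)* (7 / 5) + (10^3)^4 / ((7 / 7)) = 999999999860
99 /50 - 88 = -4301 /50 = -86.02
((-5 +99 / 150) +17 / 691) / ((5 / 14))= -1043679 / 86375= -12.08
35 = 35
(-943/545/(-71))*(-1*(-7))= 6601/38695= 0.17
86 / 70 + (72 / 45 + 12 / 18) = 367 / 105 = 3.50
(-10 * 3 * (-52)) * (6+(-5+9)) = 15600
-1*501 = -501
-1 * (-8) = 8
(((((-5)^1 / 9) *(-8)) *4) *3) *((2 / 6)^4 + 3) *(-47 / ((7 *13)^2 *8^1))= -229360 / 2012283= -0.11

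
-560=-560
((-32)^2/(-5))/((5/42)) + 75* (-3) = -1945.32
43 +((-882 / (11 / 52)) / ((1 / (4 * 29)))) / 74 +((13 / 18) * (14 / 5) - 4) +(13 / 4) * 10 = -6462.38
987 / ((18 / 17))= 5593 / 6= 932.17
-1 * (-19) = 19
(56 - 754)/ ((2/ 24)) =-8376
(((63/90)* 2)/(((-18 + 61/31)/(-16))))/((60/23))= 2852/5325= 0.54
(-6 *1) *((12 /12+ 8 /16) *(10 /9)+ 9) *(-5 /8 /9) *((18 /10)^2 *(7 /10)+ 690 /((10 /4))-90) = 62756 /75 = 836.75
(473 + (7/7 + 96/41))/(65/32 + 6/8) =624960/3649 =171.27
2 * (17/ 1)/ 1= 34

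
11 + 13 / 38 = 431 / 38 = 11.34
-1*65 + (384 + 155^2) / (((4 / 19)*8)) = 461691 / 32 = 14427.84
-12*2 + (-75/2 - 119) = -361/2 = -180.50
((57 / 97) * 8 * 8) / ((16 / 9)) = 2052 / 97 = 21.15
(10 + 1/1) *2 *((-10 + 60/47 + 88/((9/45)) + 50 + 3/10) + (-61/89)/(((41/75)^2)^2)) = 616175769614229/59100791315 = 10425.85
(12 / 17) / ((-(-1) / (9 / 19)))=108 / 323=0.33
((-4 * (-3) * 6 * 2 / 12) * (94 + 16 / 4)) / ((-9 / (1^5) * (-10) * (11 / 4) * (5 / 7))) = 5488 / 825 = 6.65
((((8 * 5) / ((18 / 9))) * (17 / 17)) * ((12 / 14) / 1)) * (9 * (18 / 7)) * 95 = 1846800 / 49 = 37689.80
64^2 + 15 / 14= 57359 / 14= 4097.07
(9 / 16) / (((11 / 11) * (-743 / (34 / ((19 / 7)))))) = -1071 / 112936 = -0.01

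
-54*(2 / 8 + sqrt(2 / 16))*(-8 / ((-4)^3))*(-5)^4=-16875*sqrt(2) / 16 - 16875 / 16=-2546.24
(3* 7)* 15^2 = 4725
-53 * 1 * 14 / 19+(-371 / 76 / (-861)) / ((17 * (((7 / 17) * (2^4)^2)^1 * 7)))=-4579362763 / 117261312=-39.05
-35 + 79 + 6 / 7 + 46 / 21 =988 / 21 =47.05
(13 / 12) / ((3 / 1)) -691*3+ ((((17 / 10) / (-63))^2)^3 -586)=-166227414442353612431 / 62523502209000000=-2658.64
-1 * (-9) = 9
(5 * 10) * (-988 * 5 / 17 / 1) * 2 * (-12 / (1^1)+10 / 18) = 50882000 / 153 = 332562.09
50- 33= 17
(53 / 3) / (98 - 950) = -53 / 2556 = -0.02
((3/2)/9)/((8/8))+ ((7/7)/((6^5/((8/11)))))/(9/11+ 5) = 10369/62208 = 0.17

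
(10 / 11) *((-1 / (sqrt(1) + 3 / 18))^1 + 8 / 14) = -20 / 77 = -0.26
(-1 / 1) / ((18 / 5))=-5 / 18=-0.28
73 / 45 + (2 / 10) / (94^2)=645037 / 397620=1.62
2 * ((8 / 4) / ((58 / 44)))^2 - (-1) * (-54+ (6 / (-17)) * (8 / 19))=-13458434 / 271643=-49.54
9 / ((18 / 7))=7 / 2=3.50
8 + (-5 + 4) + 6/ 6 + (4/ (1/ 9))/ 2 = 26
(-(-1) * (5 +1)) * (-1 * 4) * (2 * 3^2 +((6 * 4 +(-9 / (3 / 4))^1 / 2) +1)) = -888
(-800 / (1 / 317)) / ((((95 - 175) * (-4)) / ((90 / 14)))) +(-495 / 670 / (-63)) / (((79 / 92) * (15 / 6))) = -1887614101 / 370510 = -5094.64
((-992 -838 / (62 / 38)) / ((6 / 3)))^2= 544615569 / 961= 566717.55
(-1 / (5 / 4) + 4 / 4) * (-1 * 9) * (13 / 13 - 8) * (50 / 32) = 315 / 16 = 19.69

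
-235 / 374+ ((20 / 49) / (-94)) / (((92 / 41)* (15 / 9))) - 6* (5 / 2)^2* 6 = -2234906033 / 9905203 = -225.63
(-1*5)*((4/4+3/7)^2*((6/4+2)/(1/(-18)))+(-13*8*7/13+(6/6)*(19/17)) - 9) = 114510/119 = 962.27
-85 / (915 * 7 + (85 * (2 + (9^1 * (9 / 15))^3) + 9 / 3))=-2125 / 499061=-0.00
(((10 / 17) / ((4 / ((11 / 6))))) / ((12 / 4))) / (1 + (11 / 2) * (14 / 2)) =0.00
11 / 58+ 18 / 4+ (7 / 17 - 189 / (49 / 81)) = -1060586 / 3451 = -307.33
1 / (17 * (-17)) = -1 / 289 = -0.00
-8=-8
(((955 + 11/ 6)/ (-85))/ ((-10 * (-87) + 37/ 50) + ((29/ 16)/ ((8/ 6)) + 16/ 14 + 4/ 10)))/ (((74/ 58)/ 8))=-1491741440/ 18463904391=-0.08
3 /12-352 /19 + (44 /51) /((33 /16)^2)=-6935237 /383724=-18.07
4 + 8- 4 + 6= 14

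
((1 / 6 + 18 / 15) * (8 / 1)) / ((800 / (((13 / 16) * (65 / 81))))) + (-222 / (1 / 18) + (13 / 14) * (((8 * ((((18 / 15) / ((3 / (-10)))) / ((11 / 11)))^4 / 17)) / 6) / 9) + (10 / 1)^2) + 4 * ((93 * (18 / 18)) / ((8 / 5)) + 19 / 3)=-336463052249 / 92534400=-3636.09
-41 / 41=-1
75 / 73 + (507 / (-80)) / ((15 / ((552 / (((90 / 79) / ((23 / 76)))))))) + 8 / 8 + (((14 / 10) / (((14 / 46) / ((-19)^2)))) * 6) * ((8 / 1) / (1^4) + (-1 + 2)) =745755009233 / 8322000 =89612.47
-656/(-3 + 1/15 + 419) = -9840/6241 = -1.58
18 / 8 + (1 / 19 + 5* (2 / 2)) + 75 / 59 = 8.57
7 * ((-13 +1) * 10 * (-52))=43680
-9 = -9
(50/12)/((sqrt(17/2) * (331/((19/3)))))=475 * sqrt(34)/101286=0.03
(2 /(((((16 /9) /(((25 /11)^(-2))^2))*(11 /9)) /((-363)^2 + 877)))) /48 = 2383449651 /25000000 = 95.34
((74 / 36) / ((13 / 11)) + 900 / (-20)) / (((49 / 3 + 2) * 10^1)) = -10123 / 42900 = -0.24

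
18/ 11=1.64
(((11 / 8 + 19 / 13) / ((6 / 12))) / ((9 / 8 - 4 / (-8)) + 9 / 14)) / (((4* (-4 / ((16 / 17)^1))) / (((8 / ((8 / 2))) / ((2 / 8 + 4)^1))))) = -33040 / 477139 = -0.07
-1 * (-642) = 642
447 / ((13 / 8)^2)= 169.28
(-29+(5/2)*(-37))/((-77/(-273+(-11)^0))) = -33048/77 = -429.19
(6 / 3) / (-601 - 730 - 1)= -1 / 666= -0.00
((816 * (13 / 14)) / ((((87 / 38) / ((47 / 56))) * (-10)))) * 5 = -197353 / 1421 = -138.88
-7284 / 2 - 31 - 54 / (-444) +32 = -269425 / 74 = -3640.88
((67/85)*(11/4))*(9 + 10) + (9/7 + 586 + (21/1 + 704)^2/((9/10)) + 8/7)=12523361329/21420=584657.39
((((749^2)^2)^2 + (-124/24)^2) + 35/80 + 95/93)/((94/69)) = 10169663045294475365470961243/139872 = 72706925226596283498276.72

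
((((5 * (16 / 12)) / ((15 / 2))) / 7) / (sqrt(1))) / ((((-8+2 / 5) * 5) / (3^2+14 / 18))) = -352 / 10773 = -0.03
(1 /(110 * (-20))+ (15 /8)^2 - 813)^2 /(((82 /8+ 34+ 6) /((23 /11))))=4668427297849247 /171219840000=27265.69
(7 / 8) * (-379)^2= 1005487 / 8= 125685.88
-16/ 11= -1.45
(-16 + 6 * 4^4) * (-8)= -12160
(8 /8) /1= 1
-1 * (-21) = 21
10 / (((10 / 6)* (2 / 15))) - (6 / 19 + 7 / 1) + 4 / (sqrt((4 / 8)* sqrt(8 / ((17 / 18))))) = 2* 17^(1 / 4)* sqrt(6) / 3 + 716 / 19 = 41.00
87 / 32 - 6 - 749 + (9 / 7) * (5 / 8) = -168331 / 224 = -751.48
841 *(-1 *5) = -4205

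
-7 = -7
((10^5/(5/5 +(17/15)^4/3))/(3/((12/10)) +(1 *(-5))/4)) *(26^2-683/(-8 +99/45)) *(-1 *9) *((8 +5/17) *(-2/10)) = 17745749932500000/29012557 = 611657563.74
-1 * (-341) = 341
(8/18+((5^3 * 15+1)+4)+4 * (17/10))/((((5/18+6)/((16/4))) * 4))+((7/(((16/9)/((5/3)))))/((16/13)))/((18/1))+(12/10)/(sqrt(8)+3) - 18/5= 261149747/867840 - 12 * sqrt(2)/5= 297.53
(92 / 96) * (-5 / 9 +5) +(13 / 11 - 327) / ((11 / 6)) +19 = -504620 / 3267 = -154.46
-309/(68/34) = -309/2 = -154.50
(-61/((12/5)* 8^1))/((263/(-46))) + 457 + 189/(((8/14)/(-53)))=-215519381/12624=-17072.19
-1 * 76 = -76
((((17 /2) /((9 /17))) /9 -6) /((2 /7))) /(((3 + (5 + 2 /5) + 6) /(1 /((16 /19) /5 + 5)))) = -2270975 /11454048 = -0.20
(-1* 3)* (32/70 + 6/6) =-153/35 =-4.37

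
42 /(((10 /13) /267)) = 72891 /5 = 14578.20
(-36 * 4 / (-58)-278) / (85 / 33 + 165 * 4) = -52734 / 126817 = -0.42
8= 8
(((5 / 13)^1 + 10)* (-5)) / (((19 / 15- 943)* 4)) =10125 / 734552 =0.01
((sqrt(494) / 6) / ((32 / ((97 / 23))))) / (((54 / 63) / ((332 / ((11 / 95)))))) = 5353915 *sqrt(494) / 72864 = 1633.13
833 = 833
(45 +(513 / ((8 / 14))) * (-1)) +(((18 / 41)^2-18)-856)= -11609371 / 6724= -1726.56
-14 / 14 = -1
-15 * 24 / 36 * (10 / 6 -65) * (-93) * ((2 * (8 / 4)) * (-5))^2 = -23560000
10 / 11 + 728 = 728.91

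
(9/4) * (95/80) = 2.67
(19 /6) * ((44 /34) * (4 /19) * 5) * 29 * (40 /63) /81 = 255200 /260253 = 0.98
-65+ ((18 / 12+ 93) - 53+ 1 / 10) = -117 / 5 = -23.40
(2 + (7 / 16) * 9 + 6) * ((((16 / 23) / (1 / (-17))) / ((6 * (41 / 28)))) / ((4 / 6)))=-22729 / 943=-24.10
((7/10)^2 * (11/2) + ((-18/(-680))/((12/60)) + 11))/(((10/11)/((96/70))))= 20.86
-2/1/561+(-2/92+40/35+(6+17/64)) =42678785/5780544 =7.38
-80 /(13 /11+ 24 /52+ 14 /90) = -44.47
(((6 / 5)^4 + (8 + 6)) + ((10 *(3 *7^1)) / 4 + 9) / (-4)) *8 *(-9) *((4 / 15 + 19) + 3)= -3499986 / 3125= -1120.00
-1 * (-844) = 844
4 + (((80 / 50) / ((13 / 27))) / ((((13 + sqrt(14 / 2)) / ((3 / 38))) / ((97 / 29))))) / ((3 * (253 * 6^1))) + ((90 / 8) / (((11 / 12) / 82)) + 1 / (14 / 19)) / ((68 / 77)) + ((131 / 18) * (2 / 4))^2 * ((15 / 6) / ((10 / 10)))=36186354586567 / 30713268960 - 97 * sqrt(7) / 81550755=1178.20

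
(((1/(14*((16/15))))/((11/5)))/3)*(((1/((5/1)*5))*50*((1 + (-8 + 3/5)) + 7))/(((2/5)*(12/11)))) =0.03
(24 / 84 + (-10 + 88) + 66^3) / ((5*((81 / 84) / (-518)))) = -834195488 / 27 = -30896129.19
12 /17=0.71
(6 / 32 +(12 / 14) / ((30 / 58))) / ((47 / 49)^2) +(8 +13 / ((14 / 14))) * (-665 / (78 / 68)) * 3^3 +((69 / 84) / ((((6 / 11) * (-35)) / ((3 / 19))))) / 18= -790947439286861 / 2406197430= -328712.61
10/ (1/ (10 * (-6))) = -600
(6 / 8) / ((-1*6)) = -1 / 8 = -0.12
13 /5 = 2.60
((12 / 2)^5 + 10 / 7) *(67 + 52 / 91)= 25751066 / 49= 525531.96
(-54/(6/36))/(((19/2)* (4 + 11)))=-216/95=-2.27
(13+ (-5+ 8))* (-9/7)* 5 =-720/7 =-102.86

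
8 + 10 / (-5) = 6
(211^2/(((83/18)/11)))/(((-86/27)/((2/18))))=-13222737/3569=-3704.89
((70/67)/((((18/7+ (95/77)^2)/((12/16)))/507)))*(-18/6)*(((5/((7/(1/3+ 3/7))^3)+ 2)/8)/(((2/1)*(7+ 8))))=-5012778199/2059465296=-2.43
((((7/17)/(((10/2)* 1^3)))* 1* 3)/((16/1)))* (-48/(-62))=63/5270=0.01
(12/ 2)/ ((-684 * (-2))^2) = 1/ 311904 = 0.00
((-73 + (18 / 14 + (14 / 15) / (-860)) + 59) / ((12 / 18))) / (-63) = 574099 / 1896300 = 0.30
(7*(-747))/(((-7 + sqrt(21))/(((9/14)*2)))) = 6723*sqrt(21)/28 + 6723/4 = 2781.06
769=769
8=8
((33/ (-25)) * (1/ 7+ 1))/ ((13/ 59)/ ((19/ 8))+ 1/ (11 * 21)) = -9766152/ 628625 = -15.54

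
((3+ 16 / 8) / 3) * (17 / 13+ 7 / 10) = 87 / 26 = 3.35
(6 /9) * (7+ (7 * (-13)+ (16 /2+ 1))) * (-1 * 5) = 250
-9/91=-0.10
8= 8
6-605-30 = -629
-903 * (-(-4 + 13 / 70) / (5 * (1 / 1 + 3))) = -34443 / 200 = -172.22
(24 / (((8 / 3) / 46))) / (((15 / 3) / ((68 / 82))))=14076 / 205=68.66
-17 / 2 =-8.50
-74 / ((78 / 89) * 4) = -3293 / 156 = -21.11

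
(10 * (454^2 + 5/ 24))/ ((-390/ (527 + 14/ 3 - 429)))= -380902753/ 702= -542596.51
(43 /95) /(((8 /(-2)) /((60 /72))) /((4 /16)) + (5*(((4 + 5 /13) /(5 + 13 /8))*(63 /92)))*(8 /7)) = -681421 /25006128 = -0.03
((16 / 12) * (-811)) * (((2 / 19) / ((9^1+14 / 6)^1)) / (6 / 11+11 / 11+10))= -35684 / 41021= -0.87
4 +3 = 7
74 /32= 37 /16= 2.31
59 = 59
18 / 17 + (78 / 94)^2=65619 / 37553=1.75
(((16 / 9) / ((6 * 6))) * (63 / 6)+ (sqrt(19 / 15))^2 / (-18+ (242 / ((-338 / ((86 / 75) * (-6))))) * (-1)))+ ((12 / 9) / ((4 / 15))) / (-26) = 242428 / 894699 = 0.27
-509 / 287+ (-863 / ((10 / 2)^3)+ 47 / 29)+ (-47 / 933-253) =-252478227817 / 970669875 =-260.11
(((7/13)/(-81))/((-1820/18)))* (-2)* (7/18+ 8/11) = -17/115830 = -0.00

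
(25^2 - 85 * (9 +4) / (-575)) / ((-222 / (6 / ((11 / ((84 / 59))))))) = -6056064 / 2761495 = -2.19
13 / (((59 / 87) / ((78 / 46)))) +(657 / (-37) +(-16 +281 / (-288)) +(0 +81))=1139063143 / 14460192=78.77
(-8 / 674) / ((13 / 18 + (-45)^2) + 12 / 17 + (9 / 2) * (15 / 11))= -3366 / 576405811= -0.00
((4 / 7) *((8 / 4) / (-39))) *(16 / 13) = -128 / 3549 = -0.04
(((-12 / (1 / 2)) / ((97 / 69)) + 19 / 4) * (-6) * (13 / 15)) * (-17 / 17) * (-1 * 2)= 62153 / 485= 128.15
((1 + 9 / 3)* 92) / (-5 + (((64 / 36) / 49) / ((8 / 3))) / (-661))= -35757456 / 485837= -73.60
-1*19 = -19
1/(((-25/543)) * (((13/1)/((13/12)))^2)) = -181/1200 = -0.15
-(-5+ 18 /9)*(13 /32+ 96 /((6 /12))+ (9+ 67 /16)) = 19737 /32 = 616.78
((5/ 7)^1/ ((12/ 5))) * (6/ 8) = 25/ 112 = 0.22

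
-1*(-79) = 79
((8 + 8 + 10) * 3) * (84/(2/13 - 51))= -128.86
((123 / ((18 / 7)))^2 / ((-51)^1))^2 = 6784652161 / 3370896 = 2012.71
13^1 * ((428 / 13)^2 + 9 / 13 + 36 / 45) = 917181 / 65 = 14110.48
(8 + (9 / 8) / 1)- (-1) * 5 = 113 / 8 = 14.12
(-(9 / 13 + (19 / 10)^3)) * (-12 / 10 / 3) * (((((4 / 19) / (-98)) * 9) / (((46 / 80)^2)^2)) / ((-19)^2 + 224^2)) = -1809414144 / 171164554839551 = -0.00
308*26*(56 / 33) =40768 / 3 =13589.33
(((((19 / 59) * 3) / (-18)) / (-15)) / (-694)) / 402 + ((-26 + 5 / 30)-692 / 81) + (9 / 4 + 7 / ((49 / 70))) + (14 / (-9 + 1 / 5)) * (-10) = -303953009317 / 48887067240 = -6.22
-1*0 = 0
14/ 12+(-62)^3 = -1429961/ 6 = -238326.83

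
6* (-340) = -2040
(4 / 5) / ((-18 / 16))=-32 / 45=-0.71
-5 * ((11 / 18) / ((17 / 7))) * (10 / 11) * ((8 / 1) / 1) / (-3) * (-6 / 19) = -2800 / 2907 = -0.96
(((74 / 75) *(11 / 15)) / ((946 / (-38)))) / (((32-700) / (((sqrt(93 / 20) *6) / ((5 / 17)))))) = 11951 *sqrt(465) / 134643750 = 0.00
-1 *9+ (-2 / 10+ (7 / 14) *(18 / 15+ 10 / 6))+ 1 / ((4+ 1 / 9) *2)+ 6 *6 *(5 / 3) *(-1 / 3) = -15343 / 555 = -27.65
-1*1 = -1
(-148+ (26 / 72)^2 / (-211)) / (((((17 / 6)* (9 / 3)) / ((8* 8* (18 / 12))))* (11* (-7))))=161886628 / 7457373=21.71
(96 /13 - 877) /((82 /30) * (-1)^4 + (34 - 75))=24225 /1066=22.73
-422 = -422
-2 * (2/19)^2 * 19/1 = -8/19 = -0.42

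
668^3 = 298077632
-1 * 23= -23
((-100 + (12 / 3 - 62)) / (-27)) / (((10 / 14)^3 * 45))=54194 / 151875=0.36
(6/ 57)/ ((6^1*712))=1/ 40584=0.00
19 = 19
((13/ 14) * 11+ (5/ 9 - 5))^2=528529/ 15876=33.29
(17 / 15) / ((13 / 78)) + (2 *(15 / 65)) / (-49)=21628 / 3185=6.79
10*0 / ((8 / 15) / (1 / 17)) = 0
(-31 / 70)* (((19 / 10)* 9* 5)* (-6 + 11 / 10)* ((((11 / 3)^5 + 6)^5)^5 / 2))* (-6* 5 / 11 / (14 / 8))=-11016680180258516025652446281640767097989276064854905924976403955279347120051673833653280598643146536326639669225424904856520153489161 / 1779040196915286898309048031214508989334160871262472595336990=-6192485250957542393538471000000000000000000000000000000000000000000000000.00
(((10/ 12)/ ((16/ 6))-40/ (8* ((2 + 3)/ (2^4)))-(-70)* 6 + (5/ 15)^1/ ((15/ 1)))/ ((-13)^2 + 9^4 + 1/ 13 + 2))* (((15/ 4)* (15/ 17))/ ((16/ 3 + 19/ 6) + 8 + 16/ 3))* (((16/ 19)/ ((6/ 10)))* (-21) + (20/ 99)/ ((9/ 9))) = -260473236725/ 977620200744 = -0.27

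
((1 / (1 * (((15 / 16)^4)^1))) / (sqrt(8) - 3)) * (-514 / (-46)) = -16842752 / 388125 - 33685504 * sqrt(2) / 1164375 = -84.31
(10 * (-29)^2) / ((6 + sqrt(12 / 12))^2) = 8410 / 49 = 171.63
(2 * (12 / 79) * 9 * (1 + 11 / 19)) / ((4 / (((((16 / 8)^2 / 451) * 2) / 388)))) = 3240 / 65664247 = 0.00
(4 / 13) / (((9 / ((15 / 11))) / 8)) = 160 / 429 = 0.37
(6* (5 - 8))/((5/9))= -162/5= -32.40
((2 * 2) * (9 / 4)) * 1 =9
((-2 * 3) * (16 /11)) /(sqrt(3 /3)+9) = -48 /55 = -0.87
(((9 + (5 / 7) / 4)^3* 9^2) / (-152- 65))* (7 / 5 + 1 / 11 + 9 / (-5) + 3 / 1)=-776.69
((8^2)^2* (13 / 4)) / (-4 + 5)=13312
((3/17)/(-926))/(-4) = 3/62968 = 0.00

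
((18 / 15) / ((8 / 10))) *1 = 3 / 2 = 1.50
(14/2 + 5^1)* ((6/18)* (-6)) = -24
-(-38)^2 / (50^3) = -361 / 31250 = -0.01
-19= -19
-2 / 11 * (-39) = 78 / 11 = 7.09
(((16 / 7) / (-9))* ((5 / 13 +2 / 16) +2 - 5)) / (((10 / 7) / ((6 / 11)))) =518 / 2145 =0.24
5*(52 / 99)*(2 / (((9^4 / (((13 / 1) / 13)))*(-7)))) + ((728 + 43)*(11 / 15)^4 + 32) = 724576283063 / 2841733125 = 254.98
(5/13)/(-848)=-5/11024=-0.00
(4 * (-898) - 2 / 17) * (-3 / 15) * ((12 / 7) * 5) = 732792 / 119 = 6157.92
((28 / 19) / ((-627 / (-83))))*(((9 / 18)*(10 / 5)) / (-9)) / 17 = -2324 / 1822689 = -0.00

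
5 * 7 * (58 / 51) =2030 / 51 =39.80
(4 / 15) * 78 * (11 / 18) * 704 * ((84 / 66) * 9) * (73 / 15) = 37413376 / 75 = 498845.01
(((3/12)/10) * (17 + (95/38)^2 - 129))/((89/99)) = -2.94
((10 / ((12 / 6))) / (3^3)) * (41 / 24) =205 / 648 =0.32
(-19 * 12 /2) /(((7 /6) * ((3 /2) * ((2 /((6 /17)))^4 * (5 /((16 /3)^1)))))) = -196992 /2923235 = -0.07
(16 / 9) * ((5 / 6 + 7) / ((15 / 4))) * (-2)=-3008 / 405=-7.43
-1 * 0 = 0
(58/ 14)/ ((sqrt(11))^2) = 29/ 77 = 0.38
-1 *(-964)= 964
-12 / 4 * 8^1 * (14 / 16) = -21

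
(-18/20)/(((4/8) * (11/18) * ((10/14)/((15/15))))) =-1134/275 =-4.12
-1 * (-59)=59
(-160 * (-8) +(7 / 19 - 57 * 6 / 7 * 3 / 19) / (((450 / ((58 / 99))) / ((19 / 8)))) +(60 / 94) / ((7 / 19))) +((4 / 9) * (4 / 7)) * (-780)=63529938349 / 58627800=1083.61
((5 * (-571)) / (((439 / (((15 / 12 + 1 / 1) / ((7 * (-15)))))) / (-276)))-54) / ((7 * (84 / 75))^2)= -1.50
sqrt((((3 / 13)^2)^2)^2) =81 / 28561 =0.00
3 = 3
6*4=24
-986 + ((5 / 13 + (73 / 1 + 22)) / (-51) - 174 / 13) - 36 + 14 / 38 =-1004743 / 969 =-1036.89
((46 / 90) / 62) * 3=23 / 930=0.02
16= 16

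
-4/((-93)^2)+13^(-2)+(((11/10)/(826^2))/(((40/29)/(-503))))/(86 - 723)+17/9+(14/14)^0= 56574273823330909/19546489372737600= 2.89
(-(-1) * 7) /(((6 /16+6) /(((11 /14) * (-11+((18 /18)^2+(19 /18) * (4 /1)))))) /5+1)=80080 /8227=9.73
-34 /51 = -2 /3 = -0.67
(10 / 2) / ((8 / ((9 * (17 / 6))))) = 255 / 16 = 15.94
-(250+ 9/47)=-11759/47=-250.19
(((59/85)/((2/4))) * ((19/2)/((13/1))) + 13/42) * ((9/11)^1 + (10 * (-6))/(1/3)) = -40370679/170170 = -237.24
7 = 7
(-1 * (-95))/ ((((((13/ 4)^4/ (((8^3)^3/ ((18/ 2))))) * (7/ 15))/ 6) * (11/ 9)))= 293775763046400/ 2199197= 133583195.61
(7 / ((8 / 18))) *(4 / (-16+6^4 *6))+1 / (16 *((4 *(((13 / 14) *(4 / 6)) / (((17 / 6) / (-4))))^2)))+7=2359694197 / 335728640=7.03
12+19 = 31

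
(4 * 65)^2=67600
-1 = -1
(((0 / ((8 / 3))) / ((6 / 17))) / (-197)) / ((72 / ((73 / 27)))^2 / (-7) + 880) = 0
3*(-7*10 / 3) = -70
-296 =-296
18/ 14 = 1.29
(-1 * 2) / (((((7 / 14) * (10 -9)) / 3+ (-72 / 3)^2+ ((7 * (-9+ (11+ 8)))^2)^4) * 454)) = -6 / 785165896200784739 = -0.00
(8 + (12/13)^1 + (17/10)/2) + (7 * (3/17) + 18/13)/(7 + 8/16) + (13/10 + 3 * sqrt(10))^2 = 39 * sqrt(10)/5 + 1125027/11050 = 126.48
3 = 3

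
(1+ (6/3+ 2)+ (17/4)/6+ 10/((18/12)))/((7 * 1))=99/56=1.77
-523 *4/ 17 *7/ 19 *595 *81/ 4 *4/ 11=-41515740/ 209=-198639.90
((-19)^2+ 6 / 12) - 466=-209 / 2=-104.50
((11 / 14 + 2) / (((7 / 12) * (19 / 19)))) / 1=234 / 49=4.78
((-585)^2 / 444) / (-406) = -114075 / 60088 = -1.90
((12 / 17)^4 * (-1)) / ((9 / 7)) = -16128 / 83521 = -0.19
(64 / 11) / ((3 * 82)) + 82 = 110978 / 1353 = 82.02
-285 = -285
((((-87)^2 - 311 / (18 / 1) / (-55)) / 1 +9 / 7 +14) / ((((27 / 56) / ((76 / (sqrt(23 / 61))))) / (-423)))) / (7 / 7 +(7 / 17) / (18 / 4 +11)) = -395774642083952 * sqrt(1403) / 18477855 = -802278669.42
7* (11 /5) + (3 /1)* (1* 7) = 182 /5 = 36.40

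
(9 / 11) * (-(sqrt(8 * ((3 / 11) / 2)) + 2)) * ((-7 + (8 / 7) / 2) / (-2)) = -405 / 77 - 405 * sqrt(33) / 847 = -8.01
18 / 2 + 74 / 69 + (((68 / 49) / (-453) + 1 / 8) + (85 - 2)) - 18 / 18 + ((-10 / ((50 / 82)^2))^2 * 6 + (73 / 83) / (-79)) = 1854774728259439279 / 418443970875000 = 4432.55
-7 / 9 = -0.78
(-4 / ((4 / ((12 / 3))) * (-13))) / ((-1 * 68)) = -1 / 221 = -0.00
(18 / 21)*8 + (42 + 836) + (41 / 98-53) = 81563 / 98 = 832.28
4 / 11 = 0.36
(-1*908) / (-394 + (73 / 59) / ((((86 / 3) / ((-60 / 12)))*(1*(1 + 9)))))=9214384 / 3998531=2.30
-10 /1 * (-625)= 6250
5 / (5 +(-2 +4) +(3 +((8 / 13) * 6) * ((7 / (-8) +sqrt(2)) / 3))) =1885 / 3236-65 * sqrt(2) / 809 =0.47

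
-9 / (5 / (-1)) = 9 / 5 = 1.80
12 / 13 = 0.92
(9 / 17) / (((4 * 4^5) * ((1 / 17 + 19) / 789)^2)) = 1175873 / 5308416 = 0.22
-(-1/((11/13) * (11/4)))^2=-2704/14641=-0.18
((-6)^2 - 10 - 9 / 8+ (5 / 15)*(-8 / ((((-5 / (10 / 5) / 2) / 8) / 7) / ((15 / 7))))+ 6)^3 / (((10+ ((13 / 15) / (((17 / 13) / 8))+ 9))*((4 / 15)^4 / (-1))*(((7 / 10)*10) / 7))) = -156046231972265625 / 812253184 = -192115260.42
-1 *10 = -10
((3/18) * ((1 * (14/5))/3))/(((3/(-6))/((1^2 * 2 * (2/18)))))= -28/405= -0.07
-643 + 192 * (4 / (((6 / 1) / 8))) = 381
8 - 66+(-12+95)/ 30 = -1657/ 30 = -55.23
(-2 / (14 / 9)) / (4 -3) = -9 / 7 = -1.29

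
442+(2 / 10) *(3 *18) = 2264 / 5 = 452.80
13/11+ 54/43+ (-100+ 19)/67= 38938/31691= 1.23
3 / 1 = 3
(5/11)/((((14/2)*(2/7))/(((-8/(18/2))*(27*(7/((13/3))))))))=-1260/143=-8.81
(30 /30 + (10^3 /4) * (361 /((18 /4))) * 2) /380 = 361009 /3420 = 105.56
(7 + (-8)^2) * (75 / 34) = 5325 / 34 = 156.62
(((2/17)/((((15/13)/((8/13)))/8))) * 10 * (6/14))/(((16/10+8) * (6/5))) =200/1071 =0.19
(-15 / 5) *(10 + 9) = -57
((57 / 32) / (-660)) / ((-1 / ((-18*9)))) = -0.44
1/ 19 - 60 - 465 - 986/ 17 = -11076/ 19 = -582.95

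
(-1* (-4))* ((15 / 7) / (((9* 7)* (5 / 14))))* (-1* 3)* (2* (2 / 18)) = -16 / 63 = -0.25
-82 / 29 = -2.83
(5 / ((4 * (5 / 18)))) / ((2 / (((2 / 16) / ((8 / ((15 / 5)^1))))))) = 27 / 256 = 0.11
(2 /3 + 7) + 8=47 /3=15.67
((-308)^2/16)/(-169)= -5929/169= -35.08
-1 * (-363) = 363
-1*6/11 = -6/11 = -0.55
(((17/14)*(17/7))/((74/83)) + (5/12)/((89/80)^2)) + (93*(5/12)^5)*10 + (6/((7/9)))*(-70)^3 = -1575869034973610189/595569977856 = -2645984.68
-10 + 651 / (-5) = -140.20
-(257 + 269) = -526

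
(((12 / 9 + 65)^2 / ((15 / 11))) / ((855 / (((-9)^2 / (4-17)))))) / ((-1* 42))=435611 / 778050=0.56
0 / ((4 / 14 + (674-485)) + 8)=0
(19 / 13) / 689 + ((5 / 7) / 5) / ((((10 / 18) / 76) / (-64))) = -392100967 / 313495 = -1250.74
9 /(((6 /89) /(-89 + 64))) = -6675 /2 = -3337.50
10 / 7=1.43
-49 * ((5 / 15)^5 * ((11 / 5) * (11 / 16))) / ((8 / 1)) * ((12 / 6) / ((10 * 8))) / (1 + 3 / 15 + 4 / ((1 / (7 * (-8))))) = 5929 / 1385994240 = 0.00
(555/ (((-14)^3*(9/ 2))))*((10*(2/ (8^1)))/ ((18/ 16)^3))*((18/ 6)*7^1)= -59200/ 35721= -1.66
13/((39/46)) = 15.33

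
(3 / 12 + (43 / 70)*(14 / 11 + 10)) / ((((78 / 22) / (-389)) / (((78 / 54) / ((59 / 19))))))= -27221053 / 74340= -366.17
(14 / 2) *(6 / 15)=14 / 5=2.80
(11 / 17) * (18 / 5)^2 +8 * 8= 30764 / 425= 72.39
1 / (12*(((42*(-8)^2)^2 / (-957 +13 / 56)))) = -0.00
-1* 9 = -9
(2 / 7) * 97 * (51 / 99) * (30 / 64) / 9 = 8245 / 11088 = 0.74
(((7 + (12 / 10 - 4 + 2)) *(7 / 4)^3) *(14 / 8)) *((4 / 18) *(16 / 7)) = 10633 / 360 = 29.54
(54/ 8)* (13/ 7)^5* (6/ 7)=30074733/ 235298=127.82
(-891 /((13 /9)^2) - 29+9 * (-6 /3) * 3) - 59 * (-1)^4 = -96169 /169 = -569.05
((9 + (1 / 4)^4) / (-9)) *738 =-94505 / 128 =-738.32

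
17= 17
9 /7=1.29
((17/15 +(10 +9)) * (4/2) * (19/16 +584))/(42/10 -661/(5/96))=-471271/253740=-1.86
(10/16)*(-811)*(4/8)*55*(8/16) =-223025/32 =-6969.53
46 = 46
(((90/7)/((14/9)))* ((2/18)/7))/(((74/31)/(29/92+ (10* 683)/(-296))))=-13509180/10800041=-1.25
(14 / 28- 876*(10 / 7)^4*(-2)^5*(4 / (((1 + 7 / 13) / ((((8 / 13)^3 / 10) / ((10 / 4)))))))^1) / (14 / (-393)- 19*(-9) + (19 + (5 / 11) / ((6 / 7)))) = 9929011104507 / 668308441073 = 14.86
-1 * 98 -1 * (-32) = -66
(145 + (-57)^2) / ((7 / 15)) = 50910 / 7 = 7272.86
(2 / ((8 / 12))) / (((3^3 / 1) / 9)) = 1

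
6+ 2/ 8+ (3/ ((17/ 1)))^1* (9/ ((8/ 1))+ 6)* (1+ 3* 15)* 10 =39755/ 68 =584.63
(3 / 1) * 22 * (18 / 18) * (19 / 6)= 209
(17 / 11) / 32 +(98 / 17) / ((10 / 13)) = 225669 / 29920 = 7.54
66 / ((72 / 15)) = 55 / 4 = 13.75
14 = 14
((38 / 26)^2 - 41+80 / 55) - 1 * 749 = -1461935 / 1859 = -786.41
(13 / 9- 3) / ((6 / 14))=-98 / 27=-3.63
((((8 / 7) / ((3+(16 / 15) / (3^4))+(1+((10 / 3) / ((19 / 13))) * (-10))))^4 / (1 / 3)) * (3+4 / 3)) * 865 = 3193588644050623528125 / 20768954919387175653376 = 0.15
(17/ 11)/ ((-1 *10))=-17/ 110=-0.15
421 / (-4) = -421 / 4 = -105.25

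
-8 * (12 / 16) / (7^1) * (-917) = 786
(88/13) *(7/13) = 3.64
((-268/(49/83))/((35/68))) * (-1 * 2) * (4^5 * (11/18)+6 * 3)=17527916096/15435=1135595.47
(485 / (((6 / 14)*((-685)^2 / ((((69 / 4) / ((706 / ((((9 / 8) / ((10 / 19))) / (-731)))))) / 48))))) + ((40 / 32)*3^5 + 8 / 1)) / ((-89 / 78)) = -3014909267874544209 / 11034767538252800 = -273.22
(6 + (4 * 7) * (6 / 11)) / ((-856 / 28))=-819 / 1177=-0.70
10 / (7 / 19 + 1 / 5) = 475 / 27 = 17.59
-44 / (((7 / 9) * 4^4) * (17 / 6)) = -297 / 3808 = -0.08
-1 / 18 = -0.06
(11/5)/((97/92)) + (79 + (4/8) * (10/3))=120406/1455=82.75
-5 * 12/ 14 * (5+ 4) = -38.57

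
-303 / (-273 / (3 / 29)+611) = 101 / 676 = 0.15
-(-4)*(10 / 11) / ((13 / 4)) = 160 / 143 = 1.12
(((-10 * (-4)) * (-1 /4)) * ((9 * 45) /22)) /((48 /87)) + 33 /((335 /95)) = -3824223 /11792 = -324.31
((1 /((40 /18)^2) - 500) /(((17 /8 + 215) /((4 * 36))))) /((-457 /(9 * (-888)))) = -12782021184 /2205025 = -5796.77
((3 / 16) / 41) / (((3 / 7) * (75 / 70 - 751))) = -49 / 3443672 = -0.00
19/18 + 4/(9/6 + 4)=353/198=1.78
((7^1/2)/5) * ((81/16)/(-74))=-567/11840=-0.05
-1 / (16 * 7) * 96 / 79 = -6 / 553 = -0.01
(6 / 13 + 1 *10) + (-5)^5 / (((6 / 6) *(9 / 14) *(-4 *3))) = 291719 / 702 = 415.55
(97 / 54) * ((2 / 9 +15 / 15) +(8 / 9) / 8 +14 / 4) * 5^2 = 217.05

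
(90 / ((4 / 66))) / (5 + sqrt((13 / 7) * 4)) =17325 / 41 - 990 * sqrt(91) / 41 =192.22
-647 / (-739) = 0.88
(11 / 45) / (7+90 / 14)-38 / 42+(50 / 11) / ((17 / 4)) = 1013063 / 5537070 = 0.18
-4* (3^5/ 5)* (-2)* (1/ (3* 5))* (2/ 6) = 216/ 25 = 8.64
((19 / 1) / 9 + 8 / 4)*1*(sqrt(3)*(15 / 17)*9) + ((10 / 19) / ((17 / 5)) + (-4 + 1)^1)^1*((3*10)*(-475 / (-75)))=-9190 / 17 + 555*sqrt(3) / 17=-484.04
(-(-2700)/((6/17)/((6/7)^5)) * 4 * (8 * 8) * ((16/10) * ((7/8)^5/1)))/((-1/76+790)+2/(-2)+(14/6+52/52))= 169536240/180649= 938.48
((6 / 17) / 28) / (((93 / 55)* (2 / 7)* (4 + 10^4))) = 55 / 21088432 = 0.00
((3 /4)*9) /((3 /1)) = 9 /4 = 2.25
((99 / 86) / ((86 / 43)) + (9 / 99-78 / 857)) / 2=933101 / 3242888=0.29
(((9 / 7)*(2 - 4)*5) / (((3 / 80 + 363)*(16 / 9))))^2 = 202500 / 510262921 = 0.00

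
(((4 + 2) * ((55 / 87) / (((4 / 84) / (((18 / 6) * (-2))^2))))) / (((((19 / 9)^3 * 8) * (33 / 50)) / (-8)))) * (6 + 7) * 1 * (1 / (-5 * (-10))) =-23882040 / 198911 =-120.06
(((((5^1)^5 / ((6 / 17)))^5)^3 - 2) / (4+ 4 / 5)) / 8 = 378838536501407378613728201542133755541641448871814645826811856988044865 / 90275517038592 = 4196470415555273888230616000000000000000000000000000000000.00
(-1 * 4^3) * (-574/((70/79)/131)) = 27155776/5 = 5431155.20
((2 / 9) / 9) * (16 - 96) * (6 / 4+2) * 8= -4480 / 81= -55.31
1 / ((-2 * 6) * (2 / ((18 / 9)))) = -1 / 12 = -0.08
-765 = -765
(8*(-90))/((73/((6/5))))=-864/73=-11.84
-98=-98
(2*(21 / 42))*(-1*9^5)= -59049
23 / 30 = 0.77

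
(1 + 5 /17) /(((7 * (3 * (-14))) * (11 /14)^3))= -56 /6171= -0.01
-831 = -831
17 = 17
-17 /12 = -1.42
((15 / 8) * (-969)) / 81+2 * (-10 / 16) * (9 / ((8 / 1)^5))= -26460565 / 1179648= -22.43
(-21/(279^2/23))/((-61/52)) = 8372/1582767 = 0.01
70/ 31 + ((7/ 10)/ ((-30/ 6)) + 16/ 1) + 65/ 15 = 104399/ 4650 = 22.45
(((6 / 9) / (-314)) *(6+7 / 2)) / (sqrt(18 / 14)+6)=-133 / 38151+19 *sqrt(7) / 76302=-0.00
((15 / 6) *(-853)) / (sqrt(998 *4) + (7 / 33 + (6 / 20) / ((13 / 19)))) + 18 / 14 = 839885176896 / 514229642633-78493486500 *sqrt(998) / 73461377519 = -32.12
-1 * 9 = -9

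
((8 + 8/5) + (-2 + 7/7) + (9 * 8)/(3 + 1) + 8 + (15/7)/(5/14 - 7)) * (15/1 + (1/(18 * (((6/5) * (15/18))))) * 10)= 49588/93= 533.20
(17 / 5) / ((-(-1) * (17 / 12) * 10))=6 / 25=0.24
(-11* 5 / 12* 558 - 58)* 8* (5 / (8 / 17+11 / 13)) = -23121020 / 291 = -79453.68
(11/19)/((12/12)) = 11/19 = 0.58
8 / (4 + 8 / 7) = 14 / 9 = 1.56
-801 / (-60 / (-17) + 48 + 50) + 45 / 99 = -141157 / 18986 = -7.43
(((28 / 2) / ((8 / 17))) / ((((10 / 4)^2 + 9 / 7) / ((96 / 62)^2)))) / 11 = 1919232 / 2230481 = 0.86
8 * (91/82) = 364/41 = 8.88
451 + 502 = 953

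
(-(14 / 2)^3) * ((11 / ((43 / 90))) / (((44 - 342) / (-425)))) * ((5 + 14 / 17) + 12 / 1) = -1286121375 / 6407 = -200736.91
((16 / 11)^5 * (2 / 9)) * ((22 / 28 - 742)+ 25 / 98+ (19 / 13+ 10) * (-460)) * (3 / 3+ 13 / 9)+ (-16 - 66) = -5376007116206 / 251810559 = -21349.41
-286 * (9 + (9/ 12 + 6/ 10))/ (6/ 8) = -19734/ 5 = -3946.80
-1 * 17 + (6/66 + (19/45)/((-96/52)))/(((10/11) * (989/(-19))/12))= -15100597/890100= -16.97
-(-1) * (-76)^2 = 5776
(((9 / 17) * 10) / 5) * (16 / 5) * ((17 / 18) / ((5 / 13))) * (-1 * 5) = -208 / 5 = -41.60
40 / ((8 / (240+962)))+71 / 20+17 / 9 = 1082779 / 180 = 6015.44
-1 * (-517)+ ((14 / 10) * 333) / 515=517.91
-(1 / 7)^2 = -0.02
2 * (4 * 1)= 8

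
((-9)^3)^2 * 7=3720087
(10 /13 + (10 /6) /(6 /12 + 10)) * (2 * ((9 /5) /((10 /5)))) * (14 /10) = 152 /65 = 2.34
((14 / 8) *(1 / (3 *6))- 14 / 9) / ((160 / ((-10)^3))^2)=-56.97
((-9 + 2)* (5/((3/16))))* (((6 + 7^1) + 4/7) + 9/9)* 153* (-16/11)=6658560/11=605323.64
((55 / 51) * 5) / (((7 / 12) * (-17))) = -0.54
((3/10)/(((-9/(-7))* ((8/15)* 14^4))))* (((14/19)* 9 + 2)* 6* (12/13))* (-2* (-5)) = 1845/338884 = 0.01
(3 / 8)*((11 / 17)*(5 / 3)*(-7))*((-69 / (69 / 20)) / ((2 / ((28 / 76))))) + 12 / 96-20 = -24407 / 2584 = -9.45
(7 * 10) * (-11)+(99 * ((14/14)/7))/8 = -43021/56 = -768.23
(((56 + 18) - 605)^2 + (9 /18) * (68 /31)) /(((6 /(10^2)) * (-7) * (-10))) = 43704125 /651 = 67133.83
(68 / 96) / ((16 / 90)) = 255 / 64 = 3.98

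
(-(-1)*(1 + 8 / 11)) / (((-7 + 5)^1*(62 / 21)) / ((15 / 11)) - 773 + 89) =-5985 / 2385064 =-0.00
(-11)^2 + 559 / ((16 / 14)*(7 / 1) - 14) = 167 / 6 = 27.83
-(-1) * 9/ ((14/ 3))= 27/ 14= 1.93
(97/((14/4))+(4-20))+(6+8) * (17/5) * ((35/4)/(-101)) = 10733/1414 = 7.59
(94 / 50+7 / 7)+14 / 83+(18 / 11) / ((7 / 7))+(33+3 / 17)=14691212 / 388025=37.86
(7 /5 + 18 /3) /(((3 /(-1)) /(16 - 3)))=-481 /15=-32.07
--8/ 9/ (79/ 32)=0.36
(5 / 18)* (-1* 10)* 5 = -125 / 9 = -13.89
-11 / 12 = -0.92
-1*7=-7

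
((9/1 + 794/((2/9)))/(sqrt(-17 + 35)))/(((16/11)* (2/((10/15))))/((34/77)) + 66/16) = 27064* sqrt(2)/635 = 60.27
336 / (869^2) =336 / 755161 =0.00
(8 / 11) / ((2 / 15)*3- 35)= -40 / 1903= -0.02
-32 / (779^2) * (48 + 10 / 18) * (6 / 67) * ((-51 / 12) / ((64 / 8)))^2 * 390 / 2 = -432055 / 34238608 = -0.01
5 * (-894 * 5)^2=99904500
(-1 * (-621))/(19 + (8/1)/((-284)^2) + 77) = 6260922/967873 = 6.47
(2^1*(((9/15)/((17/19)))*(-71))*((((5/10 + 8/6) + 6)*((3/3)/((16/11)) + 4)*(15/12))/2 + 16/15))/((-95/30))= 19643073/27200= 722.17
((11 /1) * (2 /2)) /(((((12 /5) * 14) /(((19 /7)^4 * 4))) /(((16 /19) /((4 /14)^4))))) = 377245 /42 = 8982.02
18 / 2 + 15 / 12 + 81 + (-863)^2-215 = 744645.25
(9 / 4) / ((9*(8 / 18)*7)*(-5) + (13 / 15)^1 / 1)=-135 / 8348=-0.02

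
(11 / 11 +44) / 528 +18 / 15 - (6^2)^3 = -41056149 / 880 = -46654.71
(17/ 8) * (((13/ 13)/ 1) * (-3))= -51/ 8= -6.38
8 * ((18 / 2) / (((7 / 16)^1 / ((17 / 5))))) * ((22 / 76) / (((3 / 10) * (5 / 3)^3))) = 1938816 / 16625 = 116.62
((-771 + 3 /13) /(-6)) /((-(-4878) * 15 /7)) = 1169 /95121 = 0.01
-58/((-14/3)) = 87/7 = 12.43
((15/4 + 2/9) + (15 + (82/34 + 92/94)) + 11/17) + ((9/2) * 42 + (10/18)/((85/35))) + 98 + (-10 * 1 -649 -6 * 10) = -3919205/9588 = -408.76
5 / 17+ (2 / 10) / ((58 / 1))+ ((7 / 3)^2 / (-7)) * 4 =-124837 / 44370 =-2.81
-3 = -3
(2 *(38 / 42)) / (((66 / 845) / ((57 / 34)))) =305045 / 7854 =38.84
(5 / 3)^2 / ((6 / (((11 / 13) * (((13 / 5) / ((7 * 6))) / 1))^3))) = 0.00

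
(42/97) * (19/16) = 399/776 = 0.51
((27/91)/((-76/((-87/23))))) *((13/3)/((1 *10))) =783/122360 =0.01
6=6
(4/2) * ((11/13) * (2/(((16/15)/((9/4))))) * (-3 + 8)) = 7425/208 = 35.70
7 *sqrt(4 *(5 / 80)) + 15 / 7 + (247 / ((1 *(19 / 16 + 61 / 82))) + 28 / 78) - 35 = 9772723 / 98826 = 98.89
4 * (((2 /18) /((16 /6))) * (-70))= -35 /3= -11.67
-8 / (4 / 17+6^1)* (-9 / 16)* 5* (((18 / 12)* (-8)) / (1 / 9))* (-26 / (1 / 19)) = 10203570 / 53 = 192520.19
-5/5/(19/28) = -28/19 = -1.47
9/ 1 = 9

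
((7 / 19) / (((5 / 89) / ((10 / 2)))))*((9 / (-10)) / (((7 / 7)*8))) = -5607 / 1520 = -3.69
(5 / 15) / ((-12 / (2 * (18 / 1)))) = -1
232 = 232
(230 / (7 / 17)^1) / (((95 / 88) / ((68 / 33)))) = 425408 / 399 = 1066.19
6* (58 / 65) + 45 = 3273 / 65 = 50.35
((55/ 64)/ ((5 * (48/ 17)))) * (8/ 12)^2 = 0.03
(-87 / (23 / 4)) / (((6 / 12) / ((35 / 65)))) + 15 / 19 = -88083 / 5681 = -15.50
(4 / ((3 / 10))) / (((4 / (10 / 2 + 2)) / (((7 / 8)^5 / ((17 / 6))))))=588245 / 139264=4.22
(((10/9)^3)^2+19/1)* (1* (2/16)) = 11097379/4251528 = 2.61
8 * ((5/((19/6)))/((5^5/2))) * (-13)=-1248/11875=-0.11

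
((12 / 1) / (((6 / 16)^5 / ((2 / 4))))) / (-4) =-202.27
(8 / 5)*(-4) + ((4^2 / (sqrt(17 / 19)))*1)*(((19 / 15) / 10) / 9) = -32 / 5 + 152*sqrt(323) / 11475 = -6.16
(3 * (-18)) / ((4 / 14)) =-189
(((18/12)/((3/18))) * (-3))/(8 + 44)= -27/52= -0.52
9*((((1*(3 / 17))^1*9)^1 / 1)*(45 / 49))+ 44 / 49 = 1669 / 119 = 14.03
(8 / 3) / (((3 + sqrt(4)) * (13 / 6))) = 16 / 65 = 0.25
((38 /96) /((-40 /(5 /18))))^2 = 361 /47775744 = 0.00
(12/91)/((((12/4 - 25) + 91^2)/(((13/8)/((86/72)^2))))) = 648/35632079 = 0.00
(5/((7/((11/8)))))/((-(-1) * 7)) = 55/392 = 0.14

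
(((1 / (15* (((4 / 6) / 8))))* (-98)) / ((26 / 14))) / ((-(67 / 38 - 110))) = -104272 / 267345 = -0.39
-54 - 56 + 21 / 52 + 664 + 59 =31897 / 52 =613.40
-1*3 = -3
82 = 82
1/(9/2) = 2/9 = 0.22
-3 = -3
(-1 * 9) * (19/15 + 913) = -41142/5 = -8228.40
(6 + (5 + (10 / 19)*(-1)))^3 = 7880599 / 6859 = 1148.94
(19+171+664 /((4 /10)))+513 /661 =1223363 /661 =1850.78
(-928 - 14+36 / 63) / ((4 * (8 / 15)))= -441.29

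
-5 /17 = -0.29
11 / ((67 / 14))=154 / 67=2.30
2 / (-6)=-1 / 3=-0.33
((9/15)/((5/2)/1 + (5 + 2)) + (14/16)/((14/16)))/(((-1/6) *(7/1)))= -606/665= -0.91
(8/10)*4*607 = 9712/5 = 1942.40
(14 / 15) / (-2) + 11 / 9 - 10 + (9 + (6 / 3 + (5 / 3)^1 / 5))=94 / 45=2.09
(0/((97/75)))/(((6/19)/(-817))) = 0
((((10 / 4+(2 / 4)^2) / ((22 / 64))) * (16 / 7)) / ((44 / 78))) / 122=1248 / 4697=0.27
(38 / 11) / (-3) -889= -29375 / 33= -890.15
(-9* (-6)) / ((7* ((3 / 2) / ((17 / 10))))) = 8.74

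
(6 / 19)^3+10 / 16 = 0.66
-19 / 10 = -1.90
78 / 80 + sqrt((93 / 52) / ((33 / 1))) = sqrt(4433) / 286 + 39 / 40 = 1.21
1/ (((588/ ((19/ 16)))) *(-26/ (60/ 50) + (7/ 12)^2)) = -57/ 601916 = -0.00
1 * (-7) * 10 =-70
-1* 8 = -8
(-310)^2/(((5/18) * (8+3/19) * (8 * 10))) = 5301/10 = 530.10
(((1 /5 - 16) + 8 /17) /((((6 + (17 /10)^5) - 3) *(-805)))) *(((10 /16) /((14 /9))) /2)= 7329375 /32950740263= 0.00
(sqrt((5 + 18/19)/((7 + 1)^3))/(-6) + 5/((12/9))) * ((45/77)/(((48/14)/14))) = 1575/176 - 35 * sqrt(4294)/53504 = 8.91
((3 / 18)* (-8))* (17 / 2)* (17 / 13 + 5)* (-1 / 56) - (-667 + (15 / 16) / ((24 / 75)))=23249881 / 34944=665.35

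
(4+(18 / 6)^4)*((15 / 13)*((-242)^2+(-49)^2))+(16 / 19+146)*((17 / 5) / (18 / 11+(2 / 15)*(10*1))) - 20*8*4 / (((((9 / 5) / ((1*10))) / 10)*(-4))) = 652289364848 / 108927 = 5988316.62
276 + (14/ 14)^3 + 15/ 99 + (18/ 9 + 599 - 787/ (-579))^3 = 466654713921947954/ 2135149929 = 218558288.38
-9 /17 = -0.53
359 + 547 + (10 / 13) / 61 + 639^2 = 324517021 / 793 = 409227.01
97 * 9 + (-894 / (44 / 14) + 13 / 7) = 45461 / 77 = 590.40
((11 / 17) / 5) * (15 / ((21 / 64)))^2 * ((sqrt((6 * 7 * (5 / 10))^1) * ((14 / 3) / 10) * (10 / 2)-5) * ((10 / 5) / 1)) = -2252800 / 833 + 450560 * sqrt(21) / 357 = 3079.10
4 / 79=0.05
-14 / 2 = -7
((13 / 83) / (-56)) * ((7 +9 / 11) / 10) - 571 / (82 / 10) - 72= -1484524399 / 10481240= -141.64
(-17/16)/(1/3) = -51/16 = -3.19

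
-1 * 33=-33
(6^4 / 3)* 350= 151200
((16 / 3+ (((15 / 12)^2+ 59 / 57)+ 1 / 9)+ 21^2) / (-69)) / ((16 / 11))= -13514369 / 3020544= -4.47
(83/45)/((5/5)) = 83/45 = 1.84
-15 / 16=-0.94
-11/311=-0.04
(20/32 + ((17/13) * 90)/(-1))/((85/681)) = -1658235/1768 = -937.92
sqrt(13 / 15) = sqrt(195) / 15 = 0.93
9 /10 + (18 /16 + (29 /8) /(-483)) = 19489 /9660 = 2.02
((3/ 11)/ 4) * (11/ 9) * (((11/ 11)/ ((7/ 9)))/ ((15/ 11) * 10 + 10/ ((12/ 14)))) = 99/ 23380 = 0.00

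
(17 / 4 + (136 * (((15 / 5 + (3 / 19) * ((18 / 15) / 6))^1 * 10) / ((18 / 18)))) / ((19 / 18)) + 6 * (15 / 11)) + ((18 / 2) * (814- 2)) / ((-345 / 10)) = 3706.56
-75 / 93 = -25 / 31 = -0.81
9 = 9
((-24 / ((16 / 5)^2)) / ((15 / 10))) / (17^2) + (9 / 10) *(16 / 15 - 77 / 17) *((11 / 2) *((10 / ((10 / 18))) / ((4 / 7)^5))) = -74930173469 / 14796800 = -5063.94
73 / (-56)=-73 / 56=-1.30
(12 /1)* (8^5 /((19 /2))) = 786432 /19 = 41391.16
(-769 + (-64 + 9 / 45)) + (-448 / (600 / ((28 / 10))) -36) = -326584 / 375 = -870.89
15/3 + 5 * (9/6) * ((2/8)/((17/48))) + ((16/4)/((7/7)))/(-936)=40933/3978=10.29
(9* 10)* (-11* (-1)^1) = 990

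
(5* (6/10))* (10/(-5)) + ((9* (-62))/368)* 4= -555/46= -12.07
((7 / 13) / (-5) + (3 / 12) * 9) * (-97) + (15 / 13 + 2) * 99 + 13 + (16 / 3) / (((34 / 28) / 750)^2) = 152888823459 / 75140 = 2034719.50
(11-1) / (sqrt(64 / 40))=5 * sqrt(10) / 2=7.91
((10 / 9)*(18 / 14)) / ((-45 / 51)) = -34 / 21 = -1.62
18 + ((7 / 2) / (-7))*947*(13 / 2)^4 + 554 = -27028963 / 32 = -844655.09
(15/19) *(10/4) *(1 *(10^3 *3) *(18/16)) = 253125/38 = 6661.18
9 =9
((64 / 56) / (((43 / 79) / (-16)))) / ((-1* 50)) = 5056 / 7525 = 0.67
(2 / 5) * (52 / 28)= 26 / 35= 0.74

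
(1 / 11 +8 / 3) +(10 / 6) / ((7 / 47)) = 1074 / 77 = 13.95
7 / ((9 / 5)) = 35 / 9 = 3.89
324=324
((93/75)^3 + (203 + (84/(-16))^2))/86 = 58117281/21500000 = 2.70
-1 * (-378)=378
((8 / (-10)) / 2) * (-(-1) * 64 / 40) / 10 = -8 / 125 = -0.06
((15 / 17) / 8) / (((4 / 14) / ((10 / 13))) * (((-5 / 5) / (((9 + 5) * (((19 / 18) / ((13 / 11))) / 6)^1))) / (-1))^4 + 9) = 801706404828175 / 65562365641749576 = 0.01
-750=-750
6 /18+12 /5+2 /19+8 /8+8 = 3374 /285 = 11.84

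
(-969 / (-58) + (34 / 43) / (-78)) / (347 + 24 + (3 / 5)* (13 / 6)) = 477655 / 10650627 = 0.04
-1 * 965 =-965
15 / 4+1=19 / 4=4.75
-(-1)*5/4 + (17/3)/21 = 383/252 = 1.52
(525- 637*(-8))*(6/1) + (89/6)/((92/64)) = 2327806/69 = 33736.32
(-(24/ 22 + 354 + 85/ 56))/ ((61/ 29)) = -169.54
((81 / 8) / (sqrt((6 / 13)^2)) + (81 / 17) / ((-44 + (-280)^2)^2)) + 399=5491880351247 / 13046783314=420.94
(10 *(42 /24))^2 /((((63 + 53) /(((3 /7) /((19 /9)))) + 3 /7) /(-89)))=-20605725 /432308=-47.66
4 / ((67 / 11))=44 / 67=0.66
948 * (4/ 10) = 1896/ 5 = 379.20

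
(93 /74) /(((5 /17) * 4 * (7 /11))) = 17391 /10360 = 1.68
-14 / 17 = -0.82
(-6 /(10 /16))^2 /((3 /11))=8448 /25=337.92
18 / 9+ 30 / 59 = 148 / 59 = 2.51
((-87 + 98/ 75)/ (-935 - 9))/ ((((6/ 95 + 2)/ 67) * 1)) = 8181571/ 2775360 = 2.95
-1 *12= -12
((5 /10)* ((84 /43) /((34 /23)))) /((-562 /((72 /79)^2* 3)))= -3755808 /1281970051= -0.00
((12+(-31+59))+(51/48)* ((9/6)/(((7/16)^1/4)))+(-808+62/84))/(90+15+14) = -6.33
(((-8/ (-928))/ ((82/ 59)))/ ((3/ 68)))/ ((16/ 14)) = 7021/ 57072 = 0.12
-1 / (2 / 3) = -3 / 2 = -1.50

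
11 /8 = 1.38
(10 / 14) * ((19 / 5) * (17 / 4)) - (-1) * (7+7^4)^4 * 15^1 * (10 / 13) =387948285684196.15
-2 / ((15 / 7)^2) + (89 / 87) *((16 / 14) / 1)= 33506 / 45675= 0.73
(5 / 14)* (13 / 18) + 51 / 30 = 2467 / 1260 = 1.96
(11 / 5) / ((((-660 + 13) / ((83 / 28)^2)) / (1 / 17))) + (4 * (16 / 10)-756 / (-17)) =2193264573 / 43116080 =50.87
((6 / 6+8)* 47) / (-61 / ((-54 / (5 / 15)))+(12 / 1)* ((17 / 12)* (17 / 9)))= 68526 / 5263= 13.02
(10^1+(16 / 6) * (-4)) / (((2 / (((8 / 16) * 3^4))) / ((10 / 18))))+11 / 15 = -203 / 30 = -6.77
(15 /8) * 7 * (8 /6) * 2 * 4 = 140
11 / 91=0.12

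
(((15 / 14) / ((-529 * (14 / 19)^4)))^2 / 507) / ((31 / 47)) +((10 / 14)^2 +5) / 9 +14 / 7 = 1107781255780318186853 / 424072489060544257024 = 2.61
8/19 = 0.42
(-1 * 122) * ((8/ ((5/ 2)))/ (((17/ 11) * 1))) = -21472/ 85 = -252.61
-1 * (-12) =12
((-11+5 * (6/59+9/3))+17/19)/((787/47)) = 0.32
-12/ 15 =-4/ 5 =-0.80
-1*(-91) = 91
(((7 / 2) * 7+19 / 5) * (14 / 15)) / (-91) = -283 / 975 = -0.29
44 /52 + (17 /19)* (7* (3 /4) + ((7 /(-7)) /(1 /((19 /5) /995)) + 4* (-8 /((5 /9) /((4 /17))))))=-32373201 /4915300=-6.59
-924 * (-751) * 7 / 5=4857468 / 5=971493.60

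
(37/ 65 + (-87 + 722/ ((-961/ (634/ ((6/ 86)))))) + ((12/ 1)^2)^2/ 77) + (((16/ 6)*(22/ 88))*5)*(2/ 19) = -607179805374/ 91386295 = -6644.10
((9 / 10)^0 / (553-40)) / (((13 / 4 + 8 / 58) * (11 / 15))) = 580 / 739233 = 0.00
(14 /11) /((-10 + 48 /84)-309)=-98 /24519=-0.00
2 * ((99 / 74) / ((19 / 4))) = 396 / 703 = 0.56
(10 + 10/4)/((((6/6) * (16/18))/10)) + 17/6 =3443/24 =143.46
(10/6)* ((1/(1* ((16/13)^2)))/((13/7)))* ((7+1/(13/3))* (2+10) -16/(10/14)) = 3661/96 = 38.14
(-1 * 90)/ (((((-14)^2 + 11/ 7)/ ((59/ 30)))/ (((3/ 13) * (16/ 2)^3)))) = -634368/ 5993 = -105.85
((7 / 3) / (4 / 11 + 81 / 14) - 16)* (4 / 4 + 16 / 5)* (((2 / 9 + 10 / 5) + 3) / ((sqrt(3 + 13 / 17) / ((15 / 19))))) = -7300181* sqrt(17) / 215916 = -139.40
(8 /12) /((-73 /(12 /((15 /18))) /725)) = -6960 /73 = -95.34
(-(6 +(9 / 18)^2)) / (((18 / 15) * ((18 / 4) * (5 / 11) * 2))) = -275 / 216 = -1.27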